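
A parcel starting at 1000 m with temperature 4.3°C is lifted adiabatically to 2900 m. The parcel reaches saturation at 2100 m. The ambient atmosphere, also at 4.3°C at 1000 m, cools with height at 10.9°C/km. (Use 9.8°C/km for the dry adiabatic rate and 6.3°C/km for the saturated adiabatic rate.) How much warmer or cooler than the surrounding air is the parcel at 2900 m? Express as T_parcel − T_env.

+4.89°C (parcel warmer than environment)

Parcel:
  Dry to 2100 m: -9.8 × 1.1 km = -10.78°C, so T = -6.48°C.
  Saturated to 2900 m: -6.3 × 0.8 km = -5.04°C, so T = -11.52°C.
Environment:
  Environment to 2900 m: -10.9 × 1.9 km = -20.71°C, so T = -16.41°C.
T_parcel − T_env = -11.52 − (-16.41) = +4.89°C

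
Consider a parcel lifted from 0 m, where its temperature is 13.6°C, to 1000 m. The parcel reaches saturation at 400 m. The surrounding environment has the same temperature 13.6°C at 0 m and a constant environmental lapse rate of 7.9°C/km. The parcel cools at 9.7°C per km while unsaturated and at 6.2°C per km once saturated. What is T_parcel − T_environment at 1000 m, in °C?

+0.3°C (parcel warmer than environment)

Parcel:
  0 → 400 m (dry, 9.7°C/km): ΔT = -9.7 × 0.4 = -3.88°C → T = 9.72°C
  400 → 1000 m (saturated, 6.2°C/km): ΔT = -6.2 × 0.6 = -3.72°C → T = 6°C
Environment:
  0 → 1000 m (environment, 7.9°C/km): ΔT = -7.9 × 1 = -7.9°C → T = 5.7°C
T_parcel − T_env = 6 − 5.7 = +0.3°C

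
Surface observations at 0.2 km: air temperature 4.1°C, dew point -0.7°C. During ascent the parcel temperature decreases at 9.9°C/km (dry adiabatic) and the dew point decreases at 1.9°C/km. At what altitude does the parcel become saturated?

T and T_d converge at 9.9 − 1.9 = 8°C per km
Height above start = (4.1 − (-0.7)) / 8 = 0.6 km
LCL altitude = 200 m + 600 m = 800 m

0.8 km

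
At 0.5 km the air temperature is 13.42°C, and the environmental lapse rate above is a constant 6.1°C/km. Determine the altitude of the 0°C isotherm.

2.7 km

Height above start = (13.42 − 0) / 6.1 = 2.2 km
Altitude = 500 m + 2200 m = 2700 m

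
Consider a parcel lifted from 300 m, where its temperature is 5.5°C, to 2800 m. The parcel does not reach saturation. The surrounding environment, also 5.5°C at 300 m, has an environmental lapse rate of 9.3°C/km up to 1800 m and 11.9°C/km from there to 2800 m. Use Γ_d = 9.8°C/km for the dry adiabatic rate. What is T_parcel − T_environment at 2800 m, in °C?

Parcel:
  300 → 2800 m (dry, 9.8°C/km): ΔT = -9.8 × 2.5 = -24.5°C → T = -19°C
Environment:
  300 → 1800 m (environment, lower layer, 9.3°C/km): ΔT = -9.3 × 1.5 = -13.95°C → T = -8.45°C
  1800 → 2800 m (environment, upper layer, 11.9°C/km): ΔT = -11.9 × 1 = -11.9°C → T = -20.35°C
T_parcel − T_env = -19 − (-20.35) = +1.35°C

+1.35°C (parcel warmer than environment)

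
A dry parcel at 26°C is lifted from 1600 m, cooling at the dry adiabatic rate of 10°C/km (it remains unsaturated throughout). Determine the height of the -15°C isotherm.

5700 m

Height above start = (26 − (-15)) / 10 = 4.1 km
Altitude = 1600 m + 4100 m = 5700 m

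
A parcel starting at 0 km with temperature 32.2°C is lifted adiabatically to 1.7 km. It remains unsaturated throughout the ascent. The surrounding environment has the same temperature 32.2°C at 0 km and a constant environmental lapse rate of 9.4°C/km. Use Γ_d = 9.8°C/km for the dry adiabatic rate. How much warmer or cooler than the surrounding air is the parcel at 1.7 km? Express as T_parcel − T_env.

-0.68°C (parcel cooler than environment)

Parcel:
  Dry to 1700 m: -9.8 × 1.7 km = -16.66°C, so T = 15.54°C.
Environment:
  Environment to 1700 m: -9.4 × 1.7 km = -15.98°C, so T = 16.22°C.
T_parcel − T_env = 15.54 − 16.22 = -0.68°C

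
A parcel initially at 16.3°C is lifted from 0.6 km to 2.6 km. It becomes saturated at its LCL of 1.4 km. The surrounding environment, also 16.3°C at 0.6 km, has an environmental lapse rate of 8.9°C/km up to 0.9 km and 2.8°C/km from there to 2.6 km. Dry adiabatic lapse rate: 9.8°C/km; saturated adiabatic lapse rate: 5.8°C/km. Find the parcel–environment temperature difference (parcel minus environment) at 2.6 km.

Parcel:
  From 600 m to 1400 m (dry): cools by 9.8 × 0.8 = 7.84°C, giving 8.46°C.
  From 1400 m to 2600 m (saturated): cools by 5.8 × 1.2 = 6.96°C, giving 1.5°C.
Environment:
  From 600 m to 900 m (environment, lower layer): cools by 8.9 × 0.3 = 2.67°C, giving 13.63°C.
  From 900 m to 2600 m (environment, upper layer): cools by 2.8 × 1.7 = 4.76°C, giving 8.87°C.
T_parcel − T_env = 1.5 − 8.87 = -7.37°C

-7.37°C (parcel cooler than environment)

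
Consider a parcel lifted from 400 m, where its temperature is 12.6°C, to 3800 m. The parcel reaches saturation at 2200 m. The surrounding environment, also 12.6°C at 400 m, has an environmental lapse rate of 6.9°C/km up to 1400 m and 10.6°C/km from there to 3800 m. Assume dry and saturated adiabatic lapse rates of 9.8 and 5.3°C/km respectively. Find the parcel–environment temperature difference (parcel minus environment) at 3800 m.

Parcel:
  Dry to 2200 m: -9.8 × 1.8 km = -17.64°C, so T = -5.04°C.
  Saturated to 3800 m: -5.3 × 1.6 km = -8.48°C, so T = -13.52°C.
Environment:
  Environment, lower layer to 1400 m: -6.9 × 1 km = -6.9°C, so T = 5.7°C.
  Environment, upper layer to 3800 m: -10.6 × 2.4 km = -25.44°C, so T = -19.74°C.
T_parcel − T_env = -13.52 − (-19.74) = +6.22°C

+6.22°C (parcel warmer than environment)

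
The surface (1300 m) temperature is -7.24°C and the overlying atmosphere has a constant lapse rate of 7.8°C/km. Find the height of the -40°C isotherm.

Height above start = (-7.24 − (-40)) / 7.8 = 4.2 km
Altitude = 1300 m + 4200 m = 5500 m

5500 m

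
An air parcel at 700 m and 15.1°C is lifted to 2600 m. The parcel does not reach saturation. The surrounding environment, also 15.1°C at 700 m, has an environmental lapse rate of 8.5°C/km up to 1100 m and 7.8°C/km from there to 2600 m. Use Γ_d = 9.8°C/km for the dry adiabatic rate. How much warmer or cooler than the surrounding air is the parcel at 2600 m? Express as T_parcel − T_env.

-3.52°C (parcel cooler than environment)

Parcel:
  Dry to 2600 m: -9.8 × 1.9 km = -18.62°C, so T = -3.52°C.
Environment:
  Environment, lower layer to 1100 m: -8.5 × 0.4 km = -3.4°C, so T = 11.7°C.
  Environment, upper layer to 2600 m: -7.8 × 1.5 km = -11.7°C, so T = 0°C.
T_parcel − T_env = -3.52 − 0 = -3.52°C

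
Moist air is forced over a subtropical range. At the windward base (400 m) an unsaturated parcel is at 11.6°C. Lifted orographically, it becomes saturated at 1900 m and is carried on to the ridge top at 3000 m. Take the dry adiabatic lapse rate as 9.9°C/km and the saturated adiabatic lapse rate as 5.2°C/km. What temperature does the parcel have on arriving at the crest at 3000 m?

-8.97°C

Dry to 1900 m: -9.9 × 1.5 km = -14.85°C, so T = -3.25°C.
Saturated to 3000 m: -5.2 × 1.1 km = -5.72°C, so T = -8.97°C.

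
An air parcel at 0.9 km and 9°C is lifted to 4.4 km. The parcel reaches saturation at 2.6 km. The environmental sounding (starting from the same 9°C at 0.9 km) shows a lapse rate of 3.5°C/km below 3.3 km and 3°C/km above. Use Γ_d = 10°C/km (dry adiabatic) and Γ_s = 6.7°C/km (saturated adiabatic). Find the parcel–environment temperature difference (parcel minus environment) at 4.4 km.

Parcel:
  900–2600 m, dry: Δz = 1.7 km ⇒ ΔT = -17°C; T = -8°C
  2600–4400 m, saturated: Δz = 1.8 km ⇒ ΔT = -12.06°C; T = -20.06°C
Environment:
  900–3300 m, environment, lower layer: Δz = 2.4 km ⇒ ΔT = -8.4°C; T = 0.6°C
  3300–4400 m, environment, upper layer: Δz = 1.1 km ⇒ ΔT = -3.3°C; T = -2.7°C
T_parcel − T_env = -20.06 − (-2.7) = -17.36°C

-17.36°C (parcel cooler than environment)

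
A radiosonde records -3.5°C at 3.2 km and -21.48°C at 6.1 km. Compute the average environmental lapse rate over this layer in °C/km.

6.2°C/km

Γ = −ΔT/Δz = (-3.5 − (-21.48)) / (6100 − 3200) m
  = 17.98°C / 2.9 km = 6.2°C/km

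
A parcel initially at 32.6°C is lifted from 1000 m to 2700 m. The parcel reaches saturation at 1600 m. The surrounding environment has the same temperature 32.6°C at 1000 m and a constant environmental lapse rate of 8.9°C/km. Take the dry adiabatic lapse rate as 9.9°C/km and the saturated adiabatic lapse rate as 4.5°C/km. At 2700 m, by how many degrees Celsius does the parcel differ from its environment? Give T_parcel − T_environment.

Parcel:
  Dry to 1600 m: -9.9 × 0.6 km = -5.94°C, so T = 26.66°C.
  Saturated to 2700 m: -4.5 × 1.1 km = -4.95°C, so T = 21.71°C.
Environment:
  Environment to 2700 m: -8.9 × 1.7 km = -15.13°C, so T = 17.47°C.
T_parcel − T_env = 21.71 − 17.47 = +4.24°C

+4.24°C (parcel warmer than environment)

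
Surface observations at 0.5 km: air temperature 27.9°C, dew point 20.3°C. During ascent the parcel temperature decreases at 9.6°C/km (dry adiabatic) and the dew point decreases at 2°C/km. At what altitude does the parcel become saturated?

T and T_d converge at 9.6 − 2 = 7.6°C per km
Height above start = (27.9 − 20.3) / 7.6 = 1 km
LCL altitude = 500 m + 1000 m = 1500 m

1.5 km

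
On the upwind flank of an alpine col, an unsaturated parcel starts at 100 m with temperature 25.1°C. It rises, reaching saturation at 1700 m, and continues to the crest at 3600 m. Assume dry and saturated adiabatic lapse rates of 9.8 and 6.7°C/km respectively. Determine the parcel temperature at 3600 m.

Dry to 1700 m: -9.8 × 1.6 km = -15.68°C, so T = 9.42°C.
Saturated to 3600 m: -6.7 × 1.9 km = -12.73°C, so T = -3.31°C.

-3.31°C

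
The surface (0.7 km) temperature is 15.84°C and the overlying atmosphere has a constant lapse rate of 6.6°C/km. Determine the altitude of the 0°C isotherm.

Height above start = (15.84 − 0) / 6.6 = 2.4 km
Altitude = 700 m + 2400 m = 3100 m

3.1 km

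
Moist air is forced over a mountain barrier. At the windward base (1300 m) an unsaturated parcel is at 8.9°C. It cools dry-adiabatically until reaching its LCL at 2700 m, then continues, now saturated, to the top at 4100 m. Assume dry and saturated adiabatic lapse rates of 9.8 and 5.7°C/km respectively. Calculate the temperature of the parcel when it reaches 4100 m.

-12.8°C

Dry to 2700 m: -9.8 × 1.4 km = -13.72°C, so T = -4.82°C.
Saturated to 4100 m: -5.7 × 1.4 km = -7.98°C, so T = -12.8°C.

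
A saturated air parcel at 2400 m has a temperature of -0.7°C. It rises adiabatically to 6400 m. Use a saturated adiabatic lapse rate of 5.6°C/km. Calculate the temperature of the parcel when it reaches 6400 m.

Saturated adiabatic to 6400 m: -5.6 × 4 km = -22.4°C, so T = -23.1°C.

-23.1°C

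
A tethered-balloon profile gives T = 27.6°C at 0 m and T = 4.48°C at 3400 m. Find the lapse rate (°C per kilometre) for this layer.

Γ = −ΔT/Δz = (27.6 − 4.48) / (3400 − 0) m
  = 23.12°C / 3.4 km = 6.8°C/km

6.8°C/km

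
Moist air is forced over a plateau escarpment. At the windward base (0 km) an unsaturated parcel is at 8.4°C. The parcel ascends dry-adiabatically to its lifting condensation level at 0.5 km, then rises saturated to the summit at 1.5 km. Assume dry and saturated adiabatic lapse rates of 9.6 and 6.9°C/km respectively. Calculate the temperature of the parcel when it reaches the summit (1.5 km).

0 → 500 m (dry, 9.6°C/km): ΔT = -9.6 × 0.5 = -4.8°C → T = 3.6°C
500 → 1500 m (saturated, 6.9°C/km): ΔT = -6.9 × 1 = -6.9°C → T = -3.3°C

-3.3°C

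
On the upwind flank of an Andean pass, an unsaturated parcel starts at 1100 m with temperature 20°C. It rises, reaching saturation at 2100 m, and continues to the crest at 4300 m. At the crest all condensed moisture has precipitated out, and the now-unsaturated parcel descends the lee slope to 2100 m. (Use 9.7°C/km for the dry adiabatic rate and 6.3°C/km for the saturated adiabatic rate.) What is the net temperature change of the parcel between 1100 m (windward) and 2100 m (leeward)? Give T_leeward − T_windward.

-2.22°C

1100–2100 m, dry: Δz = 1 km ⇒ ΔT = -9.7°C; T = 10.3°C
2100–4300 m, saturated: Δz = 2.2 km ⇒ ΔT = -13.86°C; T = -3.56°C
4300–2100 m, dry descent: Δz = 2.2 km ⇒ ΔT = +21.34°C; T = 17.78°C
Net change vs windward start: 17.78 − 20 = -2.22°C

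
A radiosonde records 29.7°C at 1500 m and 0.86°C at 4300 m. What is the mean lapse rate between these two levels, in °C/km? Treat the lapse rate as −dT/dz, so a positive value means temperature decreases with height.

10.3°C/km

Γ = −ΔT/Δz = (29.7 − 0.86) / (4300 − 1500) m
  = 28.84°C / 2.8 km = 10.3°C/km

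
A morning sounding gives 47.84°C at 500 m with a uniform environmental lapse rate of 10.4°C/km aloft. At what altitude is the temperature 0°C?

5100 m

Height above start = (47.84 − 0) / 10.4 = 4.6 km
Altitude = 500 m + 4600 m = 5100 m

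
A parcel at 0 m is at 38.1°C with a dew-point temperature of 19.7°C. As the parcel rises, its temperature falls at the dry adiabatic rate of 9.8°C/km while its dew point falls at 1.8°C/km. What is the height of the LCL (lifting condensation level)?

T and T_d converge at 9.8 − 1.8 = 8°C per km
Height above start = (38.1 − 19.7) / 8 = 2.3 km
LCL altitude = 0 m + 2300 m = 2300 m

2300 m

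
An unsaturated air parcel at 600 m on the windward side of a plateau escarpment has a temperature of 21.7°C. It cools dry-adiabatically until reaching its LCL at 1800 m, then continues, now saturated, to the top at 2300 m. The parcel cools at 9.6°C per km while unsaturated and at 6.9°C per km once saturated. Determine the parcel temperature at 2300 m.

600–1800 m, dry: Δz = 1.2 km ⇒ ΔT = -11.52°C; T = 10.18°C
1800–2300 m, saturated: Δz = 0.5 km ⇒ ΔT = -3.45°C; T = 6.73°C

6.73°C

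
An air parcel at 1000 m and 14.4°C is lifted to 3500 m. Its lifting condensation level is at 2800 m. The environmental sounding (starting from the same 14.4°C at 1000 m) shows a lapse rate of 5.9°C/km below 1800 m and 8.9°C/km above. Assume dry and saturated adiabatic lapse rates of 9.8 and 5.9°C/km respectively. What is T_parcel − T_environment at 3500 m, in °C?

-1.92°C (parcel cooler than environment)

Parcel:
  1000–2800 m, dry: Δz = 1.8 km ⇒ ΔT = -17.64°C; T = -3.24°C
  2800–3500 m, saturated: Δz = 0.7 km ⇒ ΔT = -4.13°C; T = -7.37°C
Environment:
  1000–1800 m, environment, lower layer: Δz = 0.8 km ⇒ ΔT = -4.72°C; T = 9.68°C
  1800–3500 m, environment, upper layer: Δz = 1.7 km ⇒ ΔT = -15.13°C; T = -5.45°C
T_parcel − T_env = -7.37 − (-5.45) = -1.92°C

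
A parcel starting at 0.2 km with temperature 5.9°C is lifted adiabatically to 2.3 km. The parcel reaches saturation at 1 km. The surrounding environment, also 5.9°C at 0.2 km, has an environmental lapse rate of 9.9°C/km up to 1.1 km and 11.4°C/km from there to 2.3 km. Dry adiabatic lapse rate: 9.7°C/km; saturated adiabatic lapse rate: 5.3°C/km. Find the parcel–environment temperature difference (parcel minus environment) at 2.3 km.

Parcel:
  From 200 m to 1000 m (dry): cools by 9.7 × 0.8 = 7.76°C, giving -1.86°C.
  From 1000 m to 2300 m (saturated): cools by 5.3 × 1.3 = 6.89°C, giving -8.75°C.
Environment:
  From 200 m to 1100 m (environment, lower layer): cools by 9.9 × 0.9 = 8.91°C, giving -3.01°C.
  From 1100 m to 2300 m (environment, upper layer): cools by 11.4 × 1.2 = 13.68°C, giving -16.69°C.
T_parcel − T_env = -8.75 − (-16.69) = +7.94°C

+7.94°C (parcel warmer than environment)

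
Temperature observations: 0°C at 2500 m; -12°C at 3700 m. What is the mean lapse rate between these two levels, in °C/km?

Γ = −ΔT/Δz = (0 − (-12)) / (3700 − 2500) m
  = 12°C / 1.2 km = 10°C/km

10°C/km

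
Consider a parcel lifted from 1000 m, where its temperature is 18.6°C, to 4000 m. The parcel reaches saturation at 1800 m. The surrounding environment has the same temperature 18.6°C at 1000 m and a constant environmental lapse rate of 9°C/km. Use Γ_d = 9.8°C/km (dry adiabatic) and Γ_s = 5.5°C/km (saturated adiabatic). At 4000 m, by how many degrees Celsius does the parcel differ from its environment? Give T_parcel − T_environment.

+7.06°C (parcel warmer than environment)

Parcel:
  Dry to 1800 m: -9.8 × 0.8 km = -7.84°C, so T = 10.76°C.
  Saturated to 4000 m: -5.5 × 2.2 km = -12.1°C, so T = -1.34°C.
Environment:
  Environment to 4000 m: -9 × 3 km = -27°C, so T = -8.4°C.
T_parcel − T_env = -1.34 − (-8.4) = +7.06°C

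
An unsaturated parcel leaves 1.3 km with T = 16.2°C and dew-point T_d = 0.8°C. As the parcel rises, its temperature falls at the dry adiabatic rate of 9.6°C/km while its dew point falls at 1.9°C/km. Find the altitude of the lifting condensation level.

3.3 km

T and T_d converge at 9.6 − 1.9 = 7.7°C per km
Height above start = (16.2 − 0.8) / 7.7 = 2 km
LCL altitude = 1300 m + 2000 m = 3300 m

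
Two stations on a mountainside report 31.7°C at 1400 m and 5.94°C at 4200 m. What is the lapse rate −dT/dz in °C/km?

9.2°C/km

Γ = −ΔT/Δz = (31.7 − 5.94) / (4200 − 1400) m
  = 25.76°C / 2.8 km = 9.2°C/km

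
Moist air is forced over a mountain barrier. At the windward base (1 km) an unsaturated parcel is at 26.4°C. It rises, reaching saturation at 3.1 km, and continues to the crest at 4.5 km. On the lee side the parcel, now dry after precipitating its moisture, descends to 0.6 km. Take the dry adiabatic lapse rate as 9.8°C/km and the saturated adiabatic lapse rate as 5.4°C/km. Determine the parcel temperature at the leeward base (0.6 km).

1000–3100 m, dry: Δz = 2.1 km ⇒ ΔT = -20.58°C; T = 5.82°C
3100–4500 m, saturated: Δz = 1.4 km ⇒ ΔT = -7.56°C; T = -1.74°C
4500–600 m, dry descent: Δz = 3.9 km ⇒ ΔT = +38.22°C; T = 36.48°C

36.48°C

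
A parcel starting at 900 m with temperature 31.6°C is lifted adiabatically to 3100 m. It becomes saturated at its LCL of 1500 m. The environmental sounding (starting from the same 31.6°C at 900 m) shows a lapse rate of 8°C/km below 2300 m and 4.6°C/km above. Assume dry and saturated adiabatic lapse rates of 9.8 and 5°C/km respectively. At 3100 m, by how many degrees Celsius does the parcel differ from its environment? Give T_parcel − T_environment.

+1°C (parcel warmer than environment)

Parcel:
  Dry to 1500 m: -9.8 × 0.6 km = -5.88°C, so T = 25.72°C.
  Saturated to 3100 m: -5 × 1.6 km = -8°C, so T = 17.72°C.
Environment:
  Environment, lower layer to 2300 m: -8 × 1.4 km = -11.2°C, so T = 20.4°C.
  Environment, upper layer to 3100 m: -4.6 × 0.8 km = -3.68°C, so T = 16.72°C.
T_parcel − T_env = 17.72 − 16.72 = +1°C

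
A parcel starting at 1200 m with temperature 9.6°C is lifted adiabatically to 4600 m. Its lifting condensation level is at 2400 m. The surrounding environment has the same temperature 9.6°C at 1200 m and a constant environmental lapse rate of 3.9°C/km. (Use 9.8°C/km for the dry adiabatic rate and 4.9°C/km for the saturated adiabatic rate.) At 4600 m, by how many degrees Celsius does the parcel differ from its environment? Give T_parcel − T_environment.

Parcel:
  From 1200 m to 2400 m (dry): cools by 9.8 × 1.2 = 11.76°C, giving -2.16°C.
  From 2400 m to 4600 m (saturated): cools by 4.9 × 2.2 = 10.78°C, giving -12.94°C.
Environment:
  From 1200 m to 4600 m (environment): cools by 3.9 × 3.4 = 13.26°C, giving -3.66°C.
T_parcel − T_env = -12.94 − (-3.66) = -9.28°C

-9.28°C (parcel cooler than environment)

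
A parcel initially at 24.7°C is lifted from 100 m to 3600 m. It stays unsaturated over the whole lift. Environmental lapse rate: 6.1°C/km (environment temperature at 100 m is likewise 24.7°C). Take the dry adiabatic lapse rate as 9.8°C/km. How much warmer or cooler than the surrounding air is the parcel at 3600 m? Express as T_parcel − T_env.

Parcel:
  100–3600 m, dry: Δz = 3.5 km ⇒ ΔT = -34.3°C; T = -9.6°C
Environment:
  100–3600 m, environment: Δz = 3.5 km ⇒ ΔT = -21.35°C; T = 3.35°C
T_parcel − T_env = -9.6 − 3.35 = -12.95°C

-12.95°C (parcel cooler than environment)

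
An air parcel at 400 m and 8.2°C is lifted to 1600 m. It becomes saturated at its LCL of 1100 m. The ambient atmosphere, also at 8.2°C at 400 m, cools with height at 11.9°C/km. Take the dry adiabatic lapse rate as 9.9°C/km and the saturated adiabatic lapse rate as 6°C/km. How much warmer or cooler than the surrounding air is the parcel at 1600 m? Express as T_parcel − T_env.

+4.35°C (parcel warmer than environment)

Parcel:
  From 400 m to 1100 m (dry): cools by 9.9 × 0.7 = 6.93°C, giving 1.27°C.
  From 1100 m to 1600 m (saturated): cools by 6 × 0.5 = 3°C, giving -1.73°C.
Environment:
  From 400 m to 1600 m (environment): cools by 11.9 × 1.2 = 14.28°C, giving -6.08°C.
T_parcel − T_env = -1.73 − (-6.08) = +4.35°C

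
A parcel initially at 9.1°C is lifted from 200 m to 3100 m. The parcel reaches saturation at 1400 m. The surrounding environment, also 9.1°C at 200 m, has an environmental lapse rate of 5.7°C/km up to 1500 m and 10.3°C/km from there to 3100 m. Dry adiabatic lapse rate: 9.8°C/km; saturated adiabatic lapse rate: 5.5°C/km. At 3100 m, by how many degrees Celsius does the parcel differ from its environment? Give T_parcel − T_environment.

Parcel:
  200 → 1400 m (dry, 9.8°C/km): ΔT = -9.8 × 1.2 = -11.76°C → T = -2.66°C
  1400 → 3100 m (saturated, 5.5°C/km): ΔT = -5.5 × 1.7 = -9.35°C → T = -12.01°C
Environment:
  200 → 1500 m (environment, lower layer, 5.7°C/km): ΔT = -5.7 × 1.3 = -7.41°C → T = 1.69°C
  1500 → 3100 m (environment, upper layer, 10.3°C/km): ΔT = -10.3 × 1.6 = -16.48°C → T = -14.79°C
T_parcel − T_env = -12.01 − (-14.79) = +2.78°C

+2.78°C (parcel warmer than environment)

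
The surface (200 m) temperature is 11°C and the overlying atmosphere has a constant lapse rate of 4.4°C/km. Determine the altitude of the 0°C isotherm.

2700 m

Height above start = (11 − 0) / 4.4 = 2.5 km
Altitude = 200 m + 2500 m = 2700 m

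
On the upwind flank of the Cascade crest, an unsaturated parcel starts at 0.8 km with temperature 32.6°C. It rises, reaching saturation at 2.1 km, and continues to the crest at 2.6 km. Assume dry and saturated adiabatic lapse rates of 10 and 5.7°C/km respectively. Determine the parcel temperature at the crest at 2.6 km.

From 800 m to 2100 m (dry): cools by 10 × 1.3 = 13°C, giving 19.6°C.
From 2100 m to 2600 m (saturated): cools by 5.7 × 0.5 = 2.85°C, giving 16.75°C.

16.75°C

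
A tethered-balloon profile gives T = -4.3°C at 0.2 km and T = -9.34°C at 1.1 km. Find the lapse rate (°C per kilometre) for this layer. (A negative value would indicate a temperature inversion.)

5.6°C/km

Γ = −ΔT/Δz = (-4.3 − (-9.34)) / (1100 − 200) m
  = 5.04°C / 0.9 km = 5.6°C/km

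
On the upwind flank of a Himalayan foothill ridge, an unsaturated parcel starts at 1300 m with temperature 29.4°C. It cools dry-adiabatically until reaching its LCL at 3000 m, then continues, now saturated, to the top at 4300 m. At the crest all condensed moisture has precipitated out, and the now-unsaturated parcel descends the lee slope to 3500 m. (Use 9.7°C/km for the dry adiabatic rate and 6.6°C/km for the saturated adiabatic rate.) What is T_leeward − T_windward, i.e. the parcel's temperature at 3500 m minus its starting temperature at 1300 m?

1300–3000 m, dry: Δz = 1.7 km ⇒ ΔT = -16.49°C; T = 12.91°C
3000–4300 m, saturated: Δz = 1.3 km ⇒ ΔT = -8.58°C; T = 4.33°C
4300–3500 m, dry descent: Δz = 0.8 km ⇒ ΔT = +7.76°C; T = 12.09°C
Net change vs windward start: 12.09 − 29.4 = -17.31°C

-17.31°C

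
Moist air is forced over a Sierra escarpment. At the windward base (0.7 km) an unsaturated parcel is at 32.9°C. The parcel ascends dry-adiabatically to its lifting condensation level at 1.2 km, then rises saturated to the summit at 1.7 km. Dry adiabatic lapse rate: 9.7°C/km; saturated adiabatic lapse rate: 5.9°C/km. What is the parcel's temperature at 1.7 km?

25.1°C

700–1200 m, dry: Δz = 0.5 km ⇒ ΔT = -4.85°C; T = 28.05°C
1200–1700 m, saturated: Δz = 0.5 km ⇒ ΔT = -2.95°C; T = 25.1°C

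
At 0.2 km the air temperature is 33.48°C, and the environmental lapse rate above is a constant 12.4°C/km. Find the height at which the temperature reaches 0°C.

2.9 km

Height above start = (33.48 − 0) / 12.4 = 2.7 km
Altitude = 200 m + 2700 m = 2900 m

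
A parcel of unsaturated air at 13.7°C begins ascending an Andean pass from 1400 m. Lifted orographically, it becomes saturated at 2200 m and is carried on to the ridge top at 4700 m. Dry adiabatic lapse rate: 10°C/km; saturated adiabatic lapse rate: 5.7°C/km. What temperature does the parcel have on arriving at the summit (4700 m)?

-8.55°C

From 1400 m to 2200 m (dry): cools by 10 × 0.8 = 8°C, giving 5.7°C.
From 2200 m to 4700 m (saturated): cools by 5.7 × 2.5 = 14.25°C, giving -8.55°C.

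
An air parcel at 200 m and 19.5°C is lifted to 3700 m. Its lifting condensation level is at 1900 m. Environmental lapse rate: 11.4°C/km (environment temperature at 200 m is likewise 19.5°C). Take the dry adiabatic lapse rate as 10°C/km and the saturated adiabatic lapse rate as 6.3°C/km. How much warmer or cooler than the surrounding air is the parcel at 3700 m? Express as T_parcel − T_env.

+11.56°C (parcel warmer than environment)

Parcel:
  200–1900 m, dry: Δz = 1.7 km ⇒ ΔT = -17°C; T = 2.5°C
  1900–3700 m, saturated: Δz = 1.8 km ⇒ ΔT = -11.34°C; T = -8.84°C
Environment:
  200–3700 m, environment: Δz = 3.5 km ⇒ ΔT = -39.9°C; T = -20.4°C
T_parcel − T_env = -8.84 − (-20.4) = +11.56°C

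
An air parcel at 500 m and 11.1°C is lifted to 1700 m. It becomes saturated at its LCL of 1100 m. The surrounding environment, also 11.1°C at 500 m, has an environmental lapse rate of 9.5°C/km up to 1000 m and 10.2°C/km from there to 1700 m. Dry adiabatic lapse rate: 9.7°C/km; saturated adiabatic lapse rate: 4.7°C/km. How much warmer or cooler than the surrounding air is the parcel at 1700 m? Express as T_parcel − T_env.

+3.25°C (parcel warmer than environment)

Parcel:
  Dry to 1100 m: -9.7 × 0.6 km = -5.82°C, so T = 5.28°C.
  Saturated to 1700 m: -4.7 × 0.6 km = -2.82°C, so T = 2.46°C.
Environment:
  Environment, lower layer to 1000 m: -9.5 × 0.5 km = -4.75°C, so T = 6.35°C.
  Environment, upper layer to 1700 m: -10.2 × 0.7 km = -7.14°C, so T = -0.79°C.
T_parcel − T_env = 2.46 − (-0.79) = +3.25°C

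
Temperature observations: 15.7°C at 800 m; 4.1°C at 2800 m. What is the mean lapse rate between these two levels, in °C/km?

5.8°C/km

Γ = −ΔT/Δz = (15.7 − 4.1) / (2800 − 800) m
  = 11.6°C / 2 km = 5.8°C/km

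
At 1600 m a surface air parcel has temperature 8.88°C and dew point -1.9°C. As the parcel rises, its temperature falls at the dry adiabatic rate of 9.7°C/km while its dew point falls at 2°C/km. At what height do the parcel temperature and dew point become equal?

3000 m

T and T_d converge at 9.7 − 2 = 7.7°C per km
Height above start = (8.88 − (-1.9)) / 7.7 = 1.4 km
LCL altitude = 1600 m + 1400 m = 3000 m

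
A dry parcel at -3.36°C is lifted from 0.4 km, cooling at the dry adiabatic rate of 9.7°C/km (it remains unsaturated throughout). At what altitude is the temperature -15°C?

1.6 km

Height above start = (-3.36 − (-15)) / 9.7 = 1.2 km
Altitude = 400 m + 1200 m = 1600 m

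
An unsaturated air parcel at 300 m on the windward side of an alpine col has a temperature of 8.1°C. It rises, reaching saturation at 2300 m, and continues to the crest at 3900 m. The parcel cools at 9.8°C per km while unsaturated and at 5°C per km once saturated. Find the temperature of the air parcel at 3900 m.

300 → 2300 m (dry, 9.8°C/km): ΔT = -9.8 × 2 = -19.6°C → T = -11.5°C
2300 → 3900 m (saturated, 5°C/km): ΔT = -5 × 1.6 = -8°C → T = -19.5°C

-19.5°C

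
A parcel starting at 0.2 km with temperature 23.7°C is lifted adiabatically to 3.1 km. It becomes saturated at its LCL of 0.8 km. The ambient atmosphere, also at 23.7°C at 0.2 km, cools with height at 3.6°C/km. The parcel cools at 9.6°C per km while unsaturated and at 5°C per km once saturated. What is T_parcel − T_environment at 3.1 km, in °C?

Parcel:
  Dry to 800 m: -9.6 × 0.6 km = -5.76°C, so T = 17.94°C.
  Saturated to 3100 m: -5 × 2.3 km = -11.5°C, so T = 6.44°C.
Environment:
  Environment to 3100 m: -3.6 × 2.9 km = -10.44°C, so T = 13.26°C.
T_parcel − T_env = 6.44 − 13.26 = -6.82°C

-6.82°C (parcel cooler than environment)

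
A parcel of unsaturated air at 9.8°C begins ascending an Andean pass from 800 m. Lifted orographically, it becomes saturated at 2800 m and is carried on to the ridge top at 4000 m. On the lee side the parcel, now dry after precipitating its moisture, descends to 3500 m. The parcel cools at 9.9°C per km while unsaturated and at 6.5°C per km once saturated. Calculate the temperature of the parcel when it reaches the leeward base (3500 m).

-12.85°C

Dry to 2800 m: -9.9 × 2 km = -19.8°C, so T = -10°C.
Saturated to 4000 m: -6.5 × 1.2 km = -7.8°C, so T = -17.8°C.
Dry descent to 3500 m: +9.9 × 0.5 km = +4.95°C, so T = -12.85°C.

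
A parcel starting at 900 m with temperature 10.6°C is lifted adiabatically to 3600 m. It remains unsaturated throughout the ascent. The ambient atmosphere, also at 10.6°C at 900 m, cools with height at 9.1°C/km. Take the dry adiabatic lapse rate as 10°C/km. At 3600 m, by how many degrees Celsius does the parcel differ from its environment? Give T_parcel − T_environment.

-2.43°C (parcel cooler than environment)

Parcel:
  From 900 m to 3600 m (dry): cools by 10 × 2.7 = 27°C, giving -16.4°C.
Environment:
  From 900 m to 3600 m (environment): cools by 9.1 × 2.7 = 24.57°C, giving -13.97°C.
T_parcel − T_env = -16.4 − (-13.97) = -2.43°C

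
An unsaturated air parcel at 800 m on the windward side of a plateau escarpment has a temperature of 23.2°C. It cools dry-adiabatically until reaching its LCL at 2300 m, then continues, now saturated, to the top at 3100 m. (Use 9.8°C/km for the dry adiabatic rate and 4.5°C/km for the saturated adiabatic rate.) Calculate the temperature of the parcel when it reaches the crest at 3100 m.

From 800 m to 2300 m (dry): cools by 9.8 × 1.5 = 14.7°C, giving 8.5°C.
From 2300 m to 3100 m (saturated): cools by 4.5 × 0.8 = 3.6°C, giving 4.9°C.

4.9°C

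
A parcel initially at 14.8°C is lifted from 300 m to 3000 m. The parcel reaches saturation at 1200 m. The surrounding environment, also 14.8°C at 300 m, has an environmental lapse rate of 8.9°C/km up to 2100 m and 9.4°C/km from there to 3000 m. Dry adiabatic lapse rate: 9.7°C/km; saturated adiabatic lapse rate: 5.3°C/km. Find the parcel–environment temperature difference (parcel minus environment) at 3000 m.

+6.21°C (parcel warmer than environment)

Parcel:
  300–1200 m, dry: Δz = 0.9 km ⇒ ΔT = -8.73°C; T = 6.07°C
  1200–3000 m, saturated: Δz = 1.8 km ⇒ ΔT = -9.54°C; T = -3.47°C
Environment:
  300–2100 m, environment, lower layer: Δz = 1.8 km ⇒ ΔT = -16.02°C; T = -1.22°C
  2100–3000 m, environment, upper layer: Δz = 0.9 km ⇒ ΔT = -8.46°C; T = -9.68°C
T_parcel − T_env = -3.47 − (-9.68) = +6.21°C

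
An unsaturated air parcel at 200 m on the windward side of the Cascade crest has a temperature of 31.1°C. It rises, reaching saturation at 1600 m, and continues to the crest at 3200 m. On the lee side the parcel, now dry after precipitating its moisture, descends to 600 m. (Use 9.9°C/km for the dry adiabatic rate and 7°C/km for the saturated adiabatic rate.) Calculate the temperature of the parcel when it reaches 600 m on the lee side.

31.78°C

200 → 1600 m (dry, 9.9°C/km): ΔT = -9.9 × 1.4 = -13.86°C → T = 17.24°C
1600 → 3200 m (saturated, 7°C/km): ΔT = -7 × 1.6 = -11.2°C → T = 6.04°C
3200 → 600 m (dry descent, 9.9°C/km): ΔT = +9.9 × 2.6 = +25.74°C → T = 31.78°C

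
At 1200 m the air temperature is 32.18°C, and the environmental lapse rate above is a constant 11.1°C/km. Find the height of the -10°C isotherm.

Height above start = (32.18 − (-10)) / 11.1 = 3.8 km
Altitude = 1200 m + 3800 m = 5000 m

5000 m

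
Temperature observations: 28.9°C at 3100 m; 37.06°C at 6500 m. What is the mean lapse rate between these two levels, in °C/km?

-2.4°C/km

Γ = −ΔT/Δz = (28.9 − 37.06) / (6500 − 3100) m
  = -8.16°C / 3.4 km = -2.4°C/km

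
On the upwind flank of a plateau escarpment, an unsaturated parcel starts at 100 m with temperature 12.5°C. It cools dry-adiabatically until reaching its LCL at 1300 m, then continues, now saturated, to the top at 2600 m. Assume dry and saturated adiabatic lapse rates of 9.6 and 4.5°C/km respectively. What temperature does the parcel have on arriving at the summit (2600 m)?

-4.87°C

100–1300 m, dry: Δz = 1.2 km ⇒ ΔT = -11.52°C; T = 0.98°C
1300–2600 m, saturated: Δz = 1.3 km ⇒ ΔT = -5.85°C; T = -4.87°C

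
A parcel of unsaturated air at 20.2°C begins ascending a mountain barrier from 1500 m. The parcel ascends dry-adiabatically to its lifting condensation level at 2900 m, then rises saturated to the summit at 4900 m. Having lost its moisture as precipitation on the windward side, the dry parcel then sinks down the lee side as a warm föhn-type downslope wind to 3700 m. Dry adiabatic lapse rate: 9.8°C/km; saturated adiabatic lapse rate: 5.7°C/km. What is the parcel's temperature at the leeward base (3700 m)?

6.84°C

1500 → 2900 m (dry, 9.8°C/km): ΔT = -9.8 × 1.4 = -13.72°C → T = 6.48°C
2900 → 4900 m (saturated, 5.7°C/km): ΔT = -5.7 × 2 = -11.4°C → T = -4.92°C
4900 → 3700 m (dry descent, 9.8°C/km): ΔT = +9.8 × 1.2 = +11.76°C → T = 6.84°C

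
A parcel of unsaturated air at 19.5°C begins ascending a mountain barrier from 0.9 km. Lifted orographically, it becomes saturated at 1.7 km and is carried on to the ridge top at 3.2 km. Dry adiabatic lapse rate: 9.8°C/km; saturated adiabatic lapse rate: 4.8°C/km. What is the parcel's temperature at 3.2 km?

From 900 m to 1700 m (dry): cools by 9.8 × 0.8 = 7.84°C, giving 11.66°C.
From 1700 m to 3200 m (saturated): cools by 4.8 × 1.5 = 7.2°C, giving 4.46°C.

4.46°C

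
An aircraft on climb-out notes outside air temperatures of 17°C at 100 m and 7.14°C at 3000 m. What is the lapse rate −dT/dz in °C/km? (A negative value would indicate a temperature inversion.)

Γ = −ΔT/Δz = (17 − 7.14) / (3000 − 100) m
  = 9.86°C / 2.9 km = 3.4°C/km

3.4°C/km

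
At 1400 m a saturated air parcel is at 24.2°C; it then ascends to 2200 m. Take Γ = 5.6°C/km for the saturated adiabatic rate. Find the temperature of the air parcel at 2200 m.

From 1400 m to 2200 m (saturated adiabatic): cools by 5.6 × 0.8 = 4.48°C, giving 19.72°C.

19.72°C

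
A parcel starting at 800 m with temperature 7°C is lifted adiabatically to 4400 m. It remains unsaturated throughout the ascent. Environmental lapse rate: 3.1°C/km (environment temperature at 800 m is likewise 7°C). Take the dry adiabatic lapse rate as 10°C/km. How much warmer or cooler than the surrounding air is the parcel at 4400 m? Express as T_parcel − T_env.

-24.84°C (parcel cooler than environment)

Parcel:
  Dry to 4400 m: -10 × 3.6 km = -36°C, so T = -29°C.
Environment:
  Environment to 4400 m: -3.1 × 3.6 km = -11.16°C, so T = -4.16°C.
T_parcel − T_env = -29 − (-4.16) = -24.84°C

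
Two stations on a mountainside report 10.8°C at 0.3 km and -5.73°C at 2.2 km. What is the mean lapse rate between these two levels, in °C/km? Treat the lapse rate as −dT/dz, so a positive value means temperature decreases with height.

8.7°C/km

Γ = −ΔT/Δz = (10.8 − (-5.73)) / (2200 − 300) m
  = 16.53°C / 1.9 km = 8.7°C/km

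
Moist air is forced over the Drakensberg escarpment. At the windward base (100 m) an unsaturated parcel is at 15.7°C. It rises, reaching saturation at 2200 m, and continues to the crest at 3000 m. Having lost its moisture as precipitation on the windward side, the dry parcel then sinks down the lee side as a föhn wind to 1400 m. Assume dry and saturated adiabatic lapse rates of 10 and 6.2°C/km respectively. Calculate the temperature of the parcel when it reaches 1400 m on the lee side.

Dry to 2200 m: -10 × 2.1 km = -21°C, so T = -5.3°C.
Saturated to 3000 m: -6.2 × 0.8 km = -4.96°C, so T = -10.26°C.
Dry descent to 1400 m: +10 × 1.6 km = +16°C, so T = 5.74°C.

5.74°C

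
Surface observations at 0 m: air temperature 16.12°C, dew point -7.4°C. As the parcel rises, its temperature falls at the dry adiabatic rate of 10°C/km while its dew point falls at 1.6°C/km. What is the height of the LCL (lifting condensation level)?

T and T_d converge at 10 − 1.6 = 8.4°C per km
Height above start = (16.12 − (-7.4)) / 8.4 = 2.8 km
LCL altitude = 0 m + 2800 m = 2800 m

2800 m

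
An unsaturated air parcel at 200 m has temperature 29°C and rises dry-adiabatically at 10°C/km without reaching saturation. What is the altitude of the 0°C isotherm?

Height above start = (29 − 0) / 10 = 2.9 km
Altitude = 200 m + 2900 m = 3100 m

3100 m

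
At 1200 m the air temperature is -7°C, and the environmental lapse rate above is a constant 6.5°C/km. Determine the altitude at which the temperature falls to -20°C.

3200 m

Height above start = (-7 − (-20)) / 6.5 = 2 km
Altitude = 1200 m + 2000 m = 3200 m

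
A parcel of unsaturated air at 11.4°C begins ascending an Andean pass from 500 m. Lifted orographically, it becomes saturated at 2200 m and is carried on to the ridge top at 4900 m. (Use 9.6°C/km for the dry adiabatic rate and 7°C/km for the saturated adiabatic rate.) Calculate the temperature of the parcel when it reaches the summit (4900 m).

-23.82°C

Dry to 2200 m: -9.6 × 1.7 km = -16.32°C, so T = -4.92°C.
Saturated to 4900 m: -7 × 2.7 km = -18.9°C, so T = -23.82°C.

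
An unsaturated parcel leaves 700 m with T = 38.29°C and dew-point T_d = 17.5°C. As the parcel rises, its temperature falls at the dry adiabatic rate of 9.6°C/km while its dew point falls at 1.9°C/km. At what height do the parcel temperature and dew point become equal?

T and T_d converge at 9.6 − 1.9 = 7.7°C per km
Height above start = (38.29 − 17.5) / 7.7 = 2.7 km
LCL altitude = 700 m + 2700 m = 3400 m

3400 m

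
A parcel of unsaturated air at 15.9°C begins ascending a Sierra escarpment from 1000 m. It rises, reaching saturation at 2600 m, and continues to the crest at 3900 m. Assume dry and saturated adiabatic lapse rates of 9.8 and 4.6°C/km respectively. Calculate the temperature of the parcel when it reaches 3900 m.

Dry to 2600 m: -9.8 × 1.6 km = -15.68°C, so T = 0.22°C.
Saturated to 3900 m: -4.6 × 1.3 km = -5.98°C, so T = -5.76°C.

-5.76°C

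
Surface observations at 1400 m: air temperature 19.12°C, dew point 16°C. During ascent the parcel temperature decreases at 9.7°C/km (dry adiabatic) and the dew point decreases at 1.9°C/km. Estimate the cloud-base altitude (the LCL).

T and T_d converge at 9.7 − 1.9 = 7.8°C per km
Height above start = (19.12 − 16) / 7.8 = 0.4 km
LCL altitude = 1400 m + 400 m = 1800 m

1800 m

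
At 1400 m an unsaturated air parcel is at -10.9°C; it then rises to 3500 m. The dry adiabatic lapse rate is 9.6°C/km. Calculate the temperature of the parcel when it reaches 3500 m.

1400 → 3500 m (dry adiabatic, 9.6°C/km): ΔT = -9.6 × 2.1 = -20.16°C → T = -31.06°C

-31.06°C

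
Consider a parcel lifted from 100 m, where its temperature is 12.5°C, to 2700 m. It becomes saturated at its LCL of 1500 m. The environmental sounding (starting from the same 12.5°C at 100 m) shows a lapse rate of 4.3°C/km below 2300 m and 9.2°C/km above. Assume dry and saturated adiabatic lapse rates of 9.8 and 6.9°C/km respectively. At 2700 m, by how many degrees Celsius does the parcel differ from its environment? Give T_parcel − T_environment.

Parcel:
  Dry to 1500 m: -9.8 × 1.4 km = -13.72°C, so T = -1.22°C.
  Saturated to 2700 m: -6.9 × 1.2 km = -8.28°C, so T = -9.5°C.
Environment:
  Environment, lower layer to 2300 m: -4.3 × 2.2 km = -9.46°C, so T = 3.04°C.
  Environment, upper layer to 2700 m: -9.2 × 0.4 km = -3.68°C, so T = -0.64°C.
T_parcel − T_env = -9.5 − (-0.64) = -8.86°C

-8.86°C (parcel cooler than environment)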